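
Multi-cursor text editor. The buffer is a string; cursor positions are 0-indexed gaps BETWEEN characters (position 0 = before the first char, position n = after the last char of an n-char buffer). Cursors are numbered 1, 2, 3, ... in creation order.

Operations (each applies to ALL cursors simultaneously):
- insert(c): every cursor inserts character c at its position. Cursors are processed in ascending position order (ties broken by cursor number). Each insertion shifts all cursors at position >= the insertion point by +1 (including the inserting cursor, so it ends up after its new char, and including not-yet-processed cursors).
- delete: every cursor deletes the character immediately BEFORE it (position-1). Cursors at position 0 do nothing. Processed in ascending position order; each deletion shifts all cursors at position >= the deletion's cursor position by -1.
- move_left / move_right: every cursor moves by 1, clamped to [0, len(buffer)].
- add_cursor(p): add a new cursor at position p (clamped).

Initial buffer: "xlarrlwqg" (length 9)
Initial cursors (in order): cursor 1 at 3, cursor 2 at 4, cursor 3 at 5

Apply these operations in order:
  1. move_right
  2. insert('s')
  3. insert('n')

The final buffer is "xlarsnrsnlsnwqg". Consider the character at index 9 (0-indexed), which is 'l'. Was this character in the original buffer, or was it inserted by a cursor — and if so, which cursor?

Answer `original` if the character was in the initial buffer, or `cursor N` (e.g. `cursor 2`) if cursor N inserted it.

After op 1 (move_right): buffer="xlarrlwqg" (len 9), cursors c1@4 c2@5 c3@6, authorship .........
After op 2 (insert('s')): buffer="xlarsrslswqg" (len 12), cursors c1@5 c2@7 c3@9, authorship ....1.2.3...
After op 3 (insert('n')): buffer="xlarsnrsnlsnwqg" (len 15), cursors c1@6 c2@9 c3@12, authorship ....11.22.33...
Authorship (.=original, N=cursor N): . . . . 1 1 . 2 2 . 3 3 . . .
Index 9: author = original

Answer: original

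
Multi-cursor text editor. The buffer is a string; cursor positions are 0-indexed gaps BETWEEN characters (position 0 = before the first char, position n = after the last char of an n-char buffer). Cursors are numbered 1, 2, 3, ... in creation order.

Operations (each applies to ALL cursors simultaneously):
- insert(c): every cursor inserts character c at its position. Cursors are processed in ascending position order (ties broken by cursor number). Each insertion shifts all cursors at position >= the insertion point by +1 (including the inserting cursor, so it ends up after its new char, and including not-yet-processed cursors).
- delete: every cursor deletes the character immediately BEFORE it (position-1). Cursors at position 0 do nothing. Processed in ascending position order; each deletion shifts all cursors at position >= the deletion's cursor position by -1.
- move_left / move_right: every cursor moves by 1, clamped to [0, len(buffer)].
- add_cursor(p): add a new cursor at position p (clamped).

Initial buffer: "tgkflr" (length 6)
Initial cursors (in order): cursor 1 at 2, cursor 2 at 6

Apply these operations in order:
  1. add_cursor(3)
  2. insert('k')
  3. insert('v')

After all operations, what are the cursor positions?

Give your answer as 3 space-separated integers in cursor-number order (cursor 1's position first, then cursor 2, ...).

Answer: 4 12 7

Derivation:
After op 1 (add_cursor(3)): buffer="tgkflr" (len 6), cursors c1@2 c3@3 c2@6, authorship ......
After op 2 (insert('k')): buffer="tgkkkflrk" (len 9), cursors c1@3 c3@5 c2@9, authorship ..1.3...2
After op 3 (insert('v')): buffer="tgkvkkvflrkv" (len 12), cursors c1@4 c3@7 c2@12, authorship ..11.33...22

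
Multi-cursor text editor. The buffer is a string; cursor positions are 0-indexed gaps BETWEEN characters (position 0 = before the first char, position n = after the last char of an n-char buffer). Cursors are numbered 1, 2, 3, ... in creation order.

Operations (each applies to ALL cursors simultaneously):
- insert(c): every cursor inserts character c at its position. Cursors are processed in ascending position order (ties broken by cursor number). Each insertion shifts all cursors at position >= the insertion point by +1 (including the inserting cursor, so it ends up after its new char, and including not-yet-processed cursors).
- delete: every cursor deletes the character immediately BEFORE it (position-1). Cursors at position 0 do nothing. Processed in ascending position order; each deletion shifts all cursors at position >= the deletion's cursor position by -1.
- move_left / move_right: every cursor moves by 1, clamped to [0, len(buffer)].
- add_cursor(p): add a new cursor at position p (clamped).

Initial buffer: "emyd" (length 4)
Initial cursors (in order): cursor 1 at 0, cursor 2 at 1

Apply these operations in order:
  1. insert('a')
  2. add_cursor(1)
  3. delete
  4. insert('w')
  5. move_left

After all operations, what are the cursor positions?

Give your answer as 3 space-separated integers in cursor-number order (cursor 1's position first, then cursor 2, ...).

After op 1 (insert('a')): buffer="aeamyd" (len 6), cursors c1@1 c2@3, authorship 1.2...
After op 2 (add_cursor(1)): buffer="aeamyd" (len 6), cursors c1@1 c3@1 c2@3, authorship 1.2...
After op 3 (delete): buffer="emyd" (len 4), cursors c1@0 c3@0 c2@1, authorship ....
After op 4 (insert('w')): buffer="wwewmyd" (len 7), cursors c1@2 c3@2 c2@4, authorship 13.2...
After op 5 (move_left): buffer="wwewmyd" (len 7), cursors c1@1 c3@1 c2@3, authorship 13.2...

Answer: 1 3 1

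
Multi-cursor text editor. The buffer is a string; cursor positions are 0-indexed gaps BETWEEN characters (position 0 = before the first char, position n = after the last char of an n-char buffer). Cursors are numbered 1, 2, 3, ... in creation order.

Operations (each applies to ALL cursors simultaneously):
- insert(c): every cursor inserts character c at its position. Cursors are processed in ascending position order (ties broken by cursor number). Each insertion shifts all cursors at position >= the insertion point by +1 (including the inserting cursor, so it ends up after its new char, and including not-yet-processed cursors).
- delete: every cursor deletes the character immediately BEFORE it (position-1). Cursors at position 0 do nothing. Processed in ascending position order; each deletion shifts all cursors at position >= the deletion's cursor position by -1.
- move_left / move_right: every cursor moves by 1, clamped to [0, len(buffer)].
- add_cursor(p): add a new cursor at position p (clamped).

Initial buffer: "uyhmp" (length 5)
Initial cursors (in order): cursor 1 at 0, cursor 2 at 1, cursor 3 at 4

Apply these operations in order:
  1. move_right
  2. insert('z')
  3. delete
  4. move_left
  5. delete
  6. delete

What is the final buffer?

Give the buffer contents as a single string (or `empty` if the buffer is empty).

Answer: yp

Derivation:
After op 1 (move_right): buffer="uyhmp" (len 5), cursors c1@1 c2@2 c3@5, authorship .....
After op 2 (insert('z')): buffer="uzyzhmpz" (len 8), cursors c1@2 c2@4 c3@8, authorship .1.2...3
After op 3 (delete): buffer="uyhmp" (len 5), cursors c1@1 c2@2 c3@5, authorship .....
After op 4 (move_left): buffer="uyhmp" (len 5), cursors c1@0 c2@1 c3@4, authorship .....
After op 5 (delete): buffer="yhp" (len 3), cursors c1@0 c2@0 c3@2, authorship ...
After op 6 (delete): buffer="yp" (len 2), cursors c1@0 c2@0 c3@1, authorship ..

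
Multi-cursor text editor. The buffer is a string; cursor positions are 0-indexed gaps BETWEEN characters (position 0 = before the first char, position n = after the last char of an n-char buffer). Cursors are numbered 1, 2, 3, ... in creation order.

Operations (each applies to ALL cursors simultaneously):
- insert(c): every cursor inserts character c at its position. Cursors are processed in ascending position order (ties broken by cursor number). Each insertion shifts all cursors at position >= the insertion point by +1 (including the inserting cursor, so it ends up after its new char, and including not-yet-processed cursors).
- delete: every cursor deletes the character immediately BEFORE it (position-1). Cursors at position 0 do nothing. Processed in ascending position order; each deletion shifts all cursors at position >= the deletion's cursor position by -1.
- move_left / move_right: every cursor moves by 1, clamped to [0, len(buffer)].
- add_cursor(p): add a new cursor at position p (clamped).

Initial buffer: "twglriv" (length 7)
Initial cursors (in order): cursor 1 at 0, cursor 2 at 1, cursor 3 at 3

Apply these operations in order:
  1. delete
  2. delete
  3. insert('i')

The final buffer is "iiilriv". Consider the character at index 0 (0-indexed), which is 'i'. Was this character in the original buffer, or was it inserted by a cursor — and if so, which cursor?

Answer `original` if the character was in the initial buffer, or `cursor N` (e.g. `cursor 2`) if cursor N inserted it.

Answer: cursor 1

Derivation:
After op 1 (delete): buffer="wlriv" (len 5), cursors c1@0 c2@0 c3@1, authorship .....
After op 2 (delete): buffer="lriv" (len 4), cursors c1@0 c2@0 c3@0, authorship ....
After op 3 (insert('i')): buffer="iiilriv" (len 7), cursors c1@3 c2@3 c3@3, authorship 123....
Authorship (.=original, N=cursor N): 1 2 3 . . . .
Index 0: author = 1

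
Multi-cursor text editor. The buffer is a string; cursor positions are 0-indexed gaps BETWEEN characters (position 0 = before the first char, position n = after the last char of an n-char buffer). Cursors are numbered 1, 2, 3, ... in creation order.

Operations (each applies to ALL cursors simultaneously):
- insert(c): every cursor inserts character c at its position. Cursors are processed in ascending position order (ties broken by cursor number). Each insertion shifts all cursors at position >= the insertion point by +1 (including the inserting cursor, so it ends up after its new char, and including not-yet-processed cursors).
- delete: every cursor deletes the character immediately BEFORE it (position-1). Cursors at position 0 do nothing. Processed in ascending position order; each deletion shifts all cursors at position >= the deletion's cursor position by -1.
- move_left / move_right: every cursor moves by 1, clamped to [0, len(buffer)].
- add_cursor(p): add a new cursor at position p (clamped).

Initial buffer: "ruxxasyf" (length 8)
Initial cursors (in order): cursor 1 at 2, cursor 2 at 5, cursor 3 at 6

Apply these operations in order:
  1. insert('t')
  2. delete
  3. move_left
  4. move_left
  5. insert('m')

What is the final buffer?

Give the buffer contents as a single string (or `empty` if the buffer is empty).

After op 1 (insert('t')): buffer="rutxxatstyf" (len 11), cursors c1@3 c2@7 c3@9, authorship ..1...2.3..
After op 2 (delete): buffer="ruxxasyf" (len 8), cursors c1@2 c2@5 c3@6, authorship ........
After op 3 (move_left): buffer="ruxxasyf" (len 8), cursors c1@1 c2@4 c3@5, authorship ........
After op 4 (move_left): buffer="ruxxasyf" (len 8), cursors c1@0 c2@3 c3@4, authorship ........
After op 5 (insert('m')): buffer="mruxmxmasyf" (len 11), cursors c1@1 c2@5 c3@7, authorship 1...2.3....

Answer: mruxmxmasyf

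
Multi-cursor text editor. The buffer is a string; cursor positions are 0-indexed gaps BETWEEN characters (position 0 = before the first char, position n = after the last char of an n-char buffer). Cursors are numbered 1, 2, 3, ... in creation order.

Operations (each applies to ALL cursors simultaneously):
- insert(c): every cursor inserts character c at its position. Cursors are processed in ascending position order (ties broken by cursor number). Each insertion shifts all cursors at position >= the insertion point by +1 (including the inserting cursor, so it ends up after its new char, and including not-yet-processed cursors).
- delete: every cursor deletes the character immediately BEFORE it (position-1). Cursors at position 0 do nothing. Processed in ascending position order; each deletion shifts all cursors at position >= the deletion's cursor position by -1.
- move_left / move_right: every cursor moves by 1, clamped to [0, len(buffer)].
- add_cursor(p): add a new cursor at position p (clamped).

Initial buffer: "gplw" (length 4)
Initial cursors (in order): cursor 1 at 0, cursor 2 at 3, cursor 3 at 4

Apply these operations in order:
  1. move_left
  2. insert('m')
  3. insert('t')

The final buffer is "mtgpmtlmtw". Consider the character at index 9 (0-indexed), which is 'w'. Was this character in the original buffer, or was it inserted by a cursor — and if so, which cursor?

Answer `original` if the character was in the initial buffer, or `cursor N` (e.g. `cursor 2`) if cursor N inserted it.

Answer: original

Derivation:
After op 1 (move_left): buffer="gplw" (len 4), cursors c1@0 c2@2 c3@3, authorship ....
After op 2 (insert('m')): buffer="mgpmlmw" (len 7), cursors c1@1 c2@4 c3@6, authorship 1..2.3.
After op 3 (insert('t')): buffer="mtgpmtlmtw" (len 10), cursors c1@2 c2@6 c3@9, authorship 11..22.33.
Authorship (.=original, N=cursor N): 1 1 . . 2 2 . 3 3 .
Index 9: author = original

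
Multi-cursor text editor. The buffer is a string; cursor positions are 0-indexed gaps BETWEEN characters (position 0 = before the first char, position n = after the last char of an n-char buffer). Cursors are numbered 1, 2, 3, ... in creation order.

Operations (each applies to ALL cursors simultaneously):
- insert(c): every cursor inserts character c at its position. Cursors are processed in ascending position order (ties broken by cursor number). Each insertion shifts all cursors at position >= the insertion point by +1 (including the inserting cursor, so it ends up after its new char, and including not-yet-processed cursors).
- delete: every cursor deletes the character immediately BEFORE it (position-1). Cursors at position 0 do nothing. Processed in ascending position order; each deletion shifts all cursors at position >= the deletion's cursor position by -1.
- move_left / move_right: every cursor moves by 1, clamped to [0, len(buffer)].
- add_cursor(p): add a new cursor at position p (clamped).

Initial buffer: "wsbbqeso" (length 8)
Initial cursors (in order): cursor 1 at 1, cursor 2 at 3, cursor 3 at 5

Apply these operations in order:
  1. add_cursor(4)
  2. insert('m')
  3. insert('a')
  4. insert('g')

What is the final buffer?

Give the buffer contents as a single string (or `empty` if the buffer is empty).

Answer: wmagsbmagbmagqmageso

Derivation:
After op 1 (add_cursor(4)): buffer="wsbbqeso" (len 8), cursors c1@1 c2@3 c4@4 c3@5, authorship ........
After op 2 (insert('m')): buffer="wmsbmbmqmeso" (len 12), cursors c1@2 c2@5 c4@7 c3@9, authorship .1..2.4.3...
After op 3 (insert('a')): buffer="wmasbmabmaqmaeso" (len 16), cursors c1@3 c2@7 c4@10 c3@13, authorship .11..22.44.33...
After op 4 (insert('g')): buffer="wmagsbmagbmagqmageso" (len 20), cursors c1@4 c2@9 c4@13 c3@17, authorship .111..222.444.333...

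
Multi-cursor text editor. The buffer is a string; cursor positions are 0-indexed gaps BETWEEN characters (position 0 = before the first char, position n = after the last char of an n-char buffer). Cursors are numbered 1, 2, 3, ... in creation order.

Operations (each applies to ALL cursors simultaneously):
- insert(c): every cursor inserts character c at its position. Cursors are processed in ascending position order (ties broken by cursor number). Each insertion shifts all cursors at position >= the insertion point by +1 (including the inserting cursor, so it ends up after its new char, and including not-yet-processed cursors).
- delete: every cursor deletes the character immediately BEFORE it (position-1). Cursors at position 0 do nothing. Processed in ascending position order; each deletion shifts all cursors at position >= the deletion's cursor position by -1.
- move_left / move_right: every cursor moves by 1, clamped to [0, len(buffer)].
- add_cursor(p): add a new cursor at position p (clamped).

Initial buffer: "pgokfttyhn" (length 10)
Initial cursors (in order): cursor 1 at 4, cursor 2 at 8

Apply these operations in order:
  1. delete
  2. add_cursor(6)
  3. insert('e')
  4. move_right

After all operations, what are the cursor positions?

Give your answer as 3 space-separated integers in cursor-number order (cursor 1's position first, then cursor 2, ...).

Answer: 5 10 10

Derivation:
After op 1 (delete): buffer="pgoftthn" (len 8), cursors c1@3 c2@6, authorship ........
After op 2 (add_cursor(6)): buffer="pgoftthn" (len 8), cursors c1@3 c2@6 c3@6, authorship ........
After op 3 (insert('e')): buffer="pgoeftteehn" (len 11), cursors c1@4 c2@9 c3@9, authorship ...1...23..
After op 4 (move_right): buffer="pgoeftteehn" (len 11), cursors c1@5 c2@10 c3@10, authorship ...1...23..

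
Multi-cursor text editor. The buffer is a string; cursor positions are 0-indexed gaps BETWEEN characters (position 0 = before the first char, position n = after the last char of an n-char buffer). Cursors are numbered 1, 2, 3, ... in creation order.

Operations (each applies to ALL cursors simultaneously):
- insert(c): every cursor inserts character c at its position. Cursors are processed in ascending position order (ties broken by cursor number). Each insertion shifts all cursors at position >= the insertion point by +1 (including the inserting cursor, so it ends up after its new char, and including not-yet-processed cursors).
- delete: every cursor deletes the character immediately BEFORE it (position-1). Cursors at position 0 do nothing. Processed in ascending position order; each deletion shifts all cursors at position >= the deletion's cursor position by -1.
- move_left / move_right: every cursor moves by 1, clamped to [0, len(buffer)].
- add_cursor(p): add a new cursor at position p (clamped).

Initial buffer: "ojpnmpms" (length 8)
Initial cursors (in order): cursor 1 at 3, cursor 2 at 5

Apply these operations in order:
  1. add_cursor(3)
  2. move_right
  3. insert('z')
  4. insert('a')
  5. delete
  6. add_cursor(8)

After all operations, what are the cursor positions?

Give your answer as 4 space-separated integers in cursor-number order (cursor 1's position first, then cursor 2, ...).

Answer: 6 9 6 8

Derivation:
After op 1 (add_cursor(3)): buffer="ojpnmpms" (len 8), cursors c1@3 c3@3 c2@5, authorship ........
After op 2 (move_right): buffer="ojpnmpms" (len 8), cursors c1@4 c3@4 c2@6, authorship ........
After op 3 (insert('z')): buffer="ojpnzzmpzms" (len 11), cursors c1@6 c3@6 c2@9, authorship ....13..2..
After op 4 (insert('a')): buffer="ojpnzzaampzams" (len 14), cursors c1@8 c3@8 c2@12, authorship ....1313..22..
After op 5 (delete): buffer="ojpnzzmpzms" (len 11), cursors c1@6 c3@6 c2@9, authorship ....13..2..
After op 6 (add_cursor(8)): buffer="ojpnzzmpzms" (len 11), cursors c1@6 c3@6 c4@8 c2@9, authorship ....13..2..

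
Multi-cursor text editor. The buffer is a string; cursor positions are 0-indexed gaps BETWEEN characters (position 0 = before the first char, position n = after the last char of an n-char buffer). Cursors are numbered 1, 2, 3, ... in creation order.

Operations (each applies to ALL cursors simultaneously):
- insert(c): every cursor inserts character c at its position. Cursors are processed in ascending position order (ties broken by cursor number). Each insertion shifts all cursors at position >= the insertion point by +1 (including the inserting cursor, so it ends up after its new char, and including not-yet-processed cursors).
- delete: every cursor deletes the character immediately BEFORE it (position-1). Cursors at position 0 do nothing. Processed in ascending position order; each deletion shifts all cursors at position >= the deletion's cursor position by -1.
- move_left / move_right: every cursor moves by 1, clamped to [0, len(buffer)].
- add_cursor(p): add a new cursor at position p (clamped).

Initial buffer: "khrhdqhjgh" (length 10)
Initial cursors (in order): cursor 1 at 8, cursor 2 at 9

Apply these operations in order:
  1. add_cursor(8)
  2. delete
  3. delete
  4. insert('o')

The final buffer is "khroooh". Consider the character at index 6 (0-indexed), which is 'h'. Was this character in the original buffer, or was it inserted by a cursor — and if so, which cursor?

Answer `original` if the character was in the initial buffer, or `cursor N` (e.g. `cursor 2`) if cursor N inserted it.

Answer: original

Derivation:
After op 1 (add_cursor(8)): buffer="khrhdqhjgh" (len 10), cursors c1@8 c3@8 c2@9, authorship ..........
After op 2 (delete): buffer="khrhdqh" (len 7), cursors c1@6 c2@6 c3@6, authorship .......
After op 3 (delete): buffer="khrh" (len 4), cursors c1@3 c2@3 c3@3, authorship ....
After op 4 (insert('o')): buffer="khroooh" (len 7), cursors c1@6 c2@6 c3@6, authorship ...123.
Authorship (.=original, N=cursor N): . . . 1 2 3 .
Index 6: author = original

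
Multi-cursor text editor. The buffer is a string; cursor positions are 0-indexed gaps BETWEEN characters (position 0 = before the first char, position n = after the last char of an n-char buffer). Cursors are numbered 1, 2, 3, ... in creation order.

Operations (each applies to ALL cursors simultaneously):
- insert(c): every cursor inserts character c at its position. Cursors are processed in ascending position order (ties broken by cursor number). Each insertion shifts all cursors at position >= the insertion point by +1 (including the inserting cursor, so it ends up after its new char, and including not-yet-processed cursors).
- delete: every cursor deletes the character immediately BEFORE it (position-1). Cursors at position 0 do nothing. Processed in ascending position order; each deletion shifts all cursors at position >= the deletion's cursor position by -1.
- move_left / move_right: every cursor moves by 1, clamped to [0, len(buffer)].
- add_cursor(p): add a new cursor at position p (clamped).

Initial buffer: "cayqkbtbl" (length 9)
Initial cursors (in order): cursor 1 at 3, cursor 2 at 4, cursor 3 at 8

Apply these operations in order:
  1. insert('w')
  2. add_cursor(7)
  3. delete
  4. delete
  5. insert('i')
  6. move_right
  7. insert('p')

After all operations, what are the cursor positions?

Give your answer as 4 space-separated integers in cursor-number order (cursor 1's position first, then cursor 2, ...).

After op 1 (insert('w')): buffer="caywqwkbtbwl" (len 12), cursors c1@4 c2@6 c3@11, authorship ...1.2....3.
After op 2 (add_cursor(7)): buffer="caywqwkbtbwl" (len 12), cursors c1@4 c2@6 c4@7 c3@11, authorship ...1.2....3.
After op 3 (delete): buffer="cayqbtbl" (len 8), cursors c1@3 c2@4 c4@4 c3@7, authorship ........
After op 4 (delete): buffer="cbtl" (len 4), cursors c1@1 c2@1 c4@1 c3@3, authorship ....
After op 5 (insert('i')): buffer="ciiibtil" (len 8), cursors c1@4 c2@4 c4@4 c3@7, authorship .124..3.
After op 6 (move_right): buffer="ciiibtil" (len 8), cursors c1@5 c2@5 c4@5 c3@8, authorship .124..3.
After op 7 (insert('p')): buffer="ciiibppptilp" (len 12), cursors c1@8 c2@8 c4@8 c3@12, authorship .124.124.3.3

Answer: 8 8 12 8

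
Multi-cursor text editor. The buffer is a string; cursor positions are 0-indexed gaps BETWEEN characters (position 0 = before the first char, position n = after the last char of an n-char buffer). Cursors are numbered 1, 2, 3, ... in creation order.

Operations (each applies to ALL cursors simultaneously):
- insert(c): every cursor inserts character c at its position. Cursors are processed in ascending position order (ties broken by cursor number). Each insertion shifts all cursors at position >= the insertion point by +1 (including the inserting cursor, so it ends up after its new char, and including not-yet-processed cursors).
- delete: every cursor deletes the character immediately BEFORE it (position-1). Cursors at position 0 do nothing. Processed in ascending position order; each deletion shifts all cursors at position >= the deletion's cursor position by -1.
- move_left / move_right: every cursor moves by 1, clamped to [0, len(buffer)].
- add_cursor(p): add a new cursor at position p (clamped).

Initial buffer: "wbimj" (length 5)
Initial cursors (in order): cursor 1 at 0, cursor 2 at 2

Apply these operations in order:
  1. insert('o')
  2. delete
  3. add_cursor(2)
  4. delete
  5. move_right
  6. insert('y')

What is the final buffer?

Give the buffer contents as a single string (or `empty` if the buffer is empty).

After op 1 (insert('o')): buffer="owboimj" (len 7), cursors c1@1 c2@4, authorship 1..2...
After op 2 (delete): buffer="wbimj" (len 5), cursors c1@0 c2@2, authorship .....
After op 3 (add_cursor(2)): buffer="wbimj" (len 5), cursors c1@0 c2@2 c3@2, authorship .....
After op 4 (delete): buffer="imj" (len 3), cursors c1@0 c2@0 c3@0, authorship ...
After op 5 (move_right): buffer="imj" (len 3), cursors c1@1 c2@1 c3@1, authorship ...
After op 6 (insert('y')): buffer="iyyymj" (len 6), cursors c1@4 c2@4 c3@4, authorship .123..

Answer: iyyymj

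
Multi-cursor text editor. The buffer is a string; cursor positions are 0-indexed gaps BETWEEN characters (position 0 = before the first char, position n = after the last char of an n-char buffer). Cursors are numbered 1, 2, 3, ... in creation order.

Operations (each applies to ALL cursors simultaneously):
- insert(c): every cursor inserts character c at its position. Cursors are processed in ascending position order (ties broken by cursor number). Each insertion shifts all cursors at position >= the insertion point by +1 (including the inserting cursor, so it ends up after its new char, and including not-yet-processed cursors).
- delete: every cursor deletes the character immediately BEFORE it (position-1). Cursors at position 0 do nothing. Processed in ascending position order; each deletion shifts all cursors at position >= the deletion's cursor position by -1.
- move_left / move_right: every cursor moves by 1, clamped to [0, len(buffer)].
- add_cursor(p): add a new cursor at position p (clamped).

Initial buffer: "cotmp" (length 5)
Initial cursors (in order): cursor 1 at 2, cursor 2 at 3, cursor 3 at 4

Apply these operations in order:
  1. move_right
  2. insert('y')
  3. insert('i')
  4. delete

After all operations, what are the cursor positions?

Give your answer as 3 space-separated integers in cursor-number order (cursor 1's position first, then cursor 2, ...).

Answer: 4 6 8

Derivation:
After op 1 (move_right): buffer="cotmp" (len 5), cursors c1@3 c2@4 c3@5, authorship .....
After op 2 (insert('y')): buffer="cotymypy" (len 8), cursors c1@4 c2@6 c3@8, authorship ...1.2.3
After op 3 (insert('i')): buffer="cotyimyipyi" (len 11), cursors c1@5 c2@8 c3@11, authorship ...11.22.33
After op 4 (delete): buffer="cotymypy" (len 8), cursors c1@4 c2@6 c3@8, authorship ...1.2.3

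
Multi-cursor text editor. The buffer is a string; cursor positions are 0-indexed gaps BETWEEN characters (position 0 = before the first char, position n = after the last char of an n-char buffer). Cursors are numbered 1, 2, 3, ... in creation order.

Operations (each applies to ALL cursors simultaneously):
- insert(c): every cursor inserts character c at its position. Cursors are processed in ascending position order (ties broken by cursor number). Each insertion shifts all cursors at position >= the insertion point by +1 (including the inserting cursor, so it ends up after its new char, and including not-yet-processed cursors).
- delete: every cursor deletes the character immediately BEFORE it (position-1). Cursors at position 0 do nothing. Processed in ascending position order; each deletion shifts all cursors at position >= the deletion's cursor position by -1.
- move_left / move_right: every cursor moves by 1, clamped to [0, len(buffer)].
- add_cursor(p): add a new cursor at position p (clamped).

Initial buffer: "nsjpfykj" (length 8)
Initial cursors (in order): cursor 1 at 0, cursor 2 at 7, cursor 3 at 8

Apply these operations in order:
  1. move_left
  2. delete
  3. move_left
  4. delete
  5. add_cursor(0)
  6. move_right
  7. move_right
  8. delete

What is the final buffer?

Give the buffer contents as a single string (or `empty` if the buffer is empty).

Answer: empty

Derivation:
After op 1 (move_left): buffer="nsjpfykj" (len 8), cursors c1@0 c2@6 c3@7, authorship ........
After op 2 (delete): buffer="nsjpfj" (len 6), cursors c1@0 c2@5 c3@5, authorship ......
After op 3 (move_left): buffer="nsjpfj" (len 6), cursors c1@0 c2@4 c3@4, authorship ......
After op 4 (delete): buffer="nsfj" (len 4), cursors c1@0 c2@2 c3@2, authorship ....
After op 5 (add_cursor(0)): buffer="nsfj" (len 4), cursors c1@0 c4@0 c2@2 c3@2, authorship ....
After op 6 (move_right): buffer="nsfj" (len 4), cursors c1@1 c4@1 c2@3 c3@3, authorship ....
After op 7 (move_right): buffer="nsfj" (len 4), cursors c1@2 c4@2 c2@4 c3@4, authorship ....
After op 8 (delete): buffer="" (len 0), cursors c1@0 c2@0 c3@0 c4@0, authorship 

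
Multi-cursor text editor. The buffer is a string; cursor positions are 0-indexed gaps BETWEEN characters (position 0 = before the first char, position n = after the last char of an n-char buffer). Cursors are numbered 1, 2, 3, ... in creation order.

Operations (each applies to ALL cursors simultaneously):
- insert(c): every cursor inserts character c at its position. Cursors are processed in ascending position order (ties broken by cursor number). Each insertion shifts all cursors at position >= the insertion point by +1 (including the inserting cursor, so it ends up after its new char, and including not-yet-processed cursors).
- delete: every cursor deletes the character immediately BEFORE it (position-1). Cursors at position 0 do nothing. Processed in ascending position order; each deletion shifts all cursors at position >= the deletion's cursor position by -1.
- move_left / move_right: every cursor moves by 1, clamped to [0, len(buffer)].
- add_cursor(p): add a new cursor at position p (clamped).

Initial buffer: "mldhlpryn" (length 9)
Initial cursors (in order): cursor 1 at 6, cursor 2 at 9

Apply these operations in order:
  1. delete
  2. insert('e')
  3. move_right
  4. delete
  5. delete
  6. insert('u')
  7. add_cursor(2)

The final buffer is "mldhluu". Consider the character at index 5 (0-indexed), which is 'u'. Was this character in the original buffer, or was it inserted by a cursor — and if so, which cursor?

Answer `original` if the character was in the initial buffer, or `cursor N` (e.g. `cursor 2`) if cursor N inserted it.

After op 1 (delete): buffer="mldhlry" (len 7), cursors c1@5 c2@7, authorship .......
After op 2 (insert('e')): buffer="mldhlerye" (len 9), cursors c1@6 c2@9, authorship .....1..2
After op 3 (move_right): buffer="mldhlerye" (len 9), cursors c1@7 c2@9, authorship .....1..2
After op 4 (delete): buffer="mldhley" (len 7), cursors c1@6 c2@7, authorship .....1.
After op 5 (delete): buffer="mldhl" (len 5), cursors c1@5 c2@5, authorship .....
After op 6 (insert('u')): buffer="mldhluu" (len 7), cursors c1@7 c2@7, authorship .....12
After op 7 (add_cursor(2)): buffer="mldhluu" (len 7), cursors c3@2 c1@7 c2@7, authorship .....12
Authorship (.=original, N=cursor N): . . . . . 1 2
Index 5: author = 1

Answer: cursor 1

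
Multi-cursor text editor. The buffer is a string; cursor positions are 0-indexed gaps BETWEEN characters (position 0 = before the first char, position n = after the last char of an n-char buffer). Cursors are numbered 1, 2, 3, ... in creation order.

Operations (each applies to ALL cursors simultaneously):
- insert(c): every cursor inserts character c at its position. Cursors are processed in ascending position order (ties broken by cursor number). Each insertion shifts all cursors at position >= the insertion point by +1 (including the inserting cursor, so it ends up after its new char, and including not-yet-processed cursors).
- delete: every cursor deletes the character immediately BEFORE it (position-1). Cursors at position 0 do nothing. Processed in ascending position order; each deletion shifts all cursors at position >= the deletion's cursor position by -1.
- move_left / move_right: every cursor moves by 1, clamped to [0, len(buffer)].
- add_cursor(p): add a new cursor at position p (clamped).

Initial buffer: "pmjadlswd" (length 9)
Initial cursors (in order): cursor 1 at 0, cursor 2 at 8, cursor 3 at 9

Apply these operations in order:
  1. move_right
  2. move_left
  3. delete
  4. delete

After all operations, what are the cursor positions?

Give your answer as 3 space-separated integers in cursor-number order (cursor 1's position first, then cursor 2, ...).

After op 1 (move_right): buffer="pmjadlswd" (len 9), cursors c1@1 c2@9 c3@9, authorship .........
After op 2 (move_left): buffer="pmjadlswd" (len 9), cursors c1@0 c2@8 c3@8, authorship .........
After op 3 (delete): buffer="pmjadld" (len 7), cursors c1@0 c2@6 c3@6, authorship .......
After op 4 (delete): buffer="pmjad" (len 5), cursors c1@0 c2@4 c3@4, authorship .....

Answer: 0 4 4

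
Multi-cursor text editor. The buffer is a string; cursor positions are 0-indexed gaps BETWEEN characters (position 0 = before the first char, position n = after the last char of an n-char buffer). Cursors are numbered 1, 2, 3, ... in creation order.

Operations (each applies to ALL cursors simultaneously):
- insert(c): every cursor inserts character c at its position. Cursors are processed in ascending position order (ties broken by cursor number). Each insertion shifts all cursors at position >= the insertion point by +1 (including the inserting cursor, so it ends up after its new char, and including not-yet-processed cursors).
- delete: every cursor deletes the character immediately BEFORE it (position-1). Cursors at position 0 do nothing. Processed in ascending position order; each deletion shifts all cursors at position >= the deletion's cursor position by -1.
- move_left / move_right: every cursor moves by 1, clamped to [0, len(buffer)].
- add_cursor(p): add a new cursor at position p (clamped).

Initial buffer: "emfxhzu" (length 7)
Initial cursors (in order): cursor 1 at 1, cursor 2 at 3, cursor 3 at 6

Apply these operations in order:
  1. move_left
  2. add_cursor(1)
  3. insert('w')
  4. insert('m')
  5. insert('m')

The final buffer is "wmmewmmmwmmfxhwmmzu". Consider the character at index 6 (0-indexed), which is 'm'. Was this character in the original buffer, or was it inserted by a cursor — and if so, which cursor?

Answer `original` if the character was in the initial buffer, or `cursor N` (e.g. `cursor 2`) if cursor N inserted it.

Answer: cursor 4

Derivation:
After op 1 (move_left): buffer="emfxhzu" (len 7), cursors c1@0 c2@2 c3@5, authorship .......
After op 2 (add_cursor(1)): buffer="emfxhzu" (len 7), cursors c1@0 c4@1 c2@2 c3@5, authorship .......
After op 3 (insert('w')): buffer="wewmwfxhwzu" (len 11), cursors c1@1 c4@3 c2@5 c3@9, authorship 1.4.2...3..
After op 4 (insert('m')): buffer="wmewmmwmfxhwmzu" (len 15), cursors c1@2 c4@5 c2@8 c3@13, authorship 11.44.22...33..
After op 5 (insert('m')): buffer="wmmewmmmwmmfxhwmmzu" (len 19), cursors c1@3 c4@7 c2@11 c3@17, authorship 111.444.222...333..
Authorship (.=original, N=cursor N): 1 1 1 . 4 4 4 . 2 2 2 . . . 3 3 3 . .
Index 6: author = 4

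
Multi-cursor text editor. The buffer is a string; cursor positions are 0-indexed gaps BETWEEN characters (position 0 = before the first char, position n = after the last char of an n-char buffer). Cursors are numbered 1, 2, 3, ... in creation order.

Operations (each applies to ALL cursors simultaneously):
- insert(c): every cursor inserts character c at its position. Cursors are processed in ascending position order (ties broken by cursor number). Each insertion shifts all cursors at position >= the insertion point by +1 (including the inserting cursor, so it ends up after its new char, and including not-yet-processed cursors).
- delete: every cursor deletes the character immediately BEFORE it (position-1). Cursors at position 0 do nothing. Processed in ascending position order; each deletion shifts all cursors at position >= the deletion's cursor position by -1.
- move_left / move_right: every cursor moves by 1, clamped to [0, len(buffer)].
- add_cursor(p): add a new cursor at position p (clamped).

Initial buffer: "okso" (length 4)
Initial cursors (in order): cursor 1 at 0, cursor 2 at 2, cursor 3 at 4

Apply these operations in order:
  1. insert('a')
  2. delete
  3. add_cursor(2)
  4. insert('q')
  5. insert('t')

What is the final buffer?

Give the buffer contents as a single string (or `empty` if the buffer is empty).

After op 1 (insert('a')): buffer="aokasoa" (len 7), cursors c1@1 c2@4 c3@7, authorship 1..2..3
After op 2 (delete): buffer="okso" (len 4), cursors c1@0 c2@2 c3@4, authorship ....
After op 3 (add_cursor(2)): buffer="okso" (len 4), cursors c1@0 c2@2 c4@2 c3@4, authorship ....
After op 4 (insert('q')): buffer="qokqqsoq" (len 8), cursors c1@1 c2@5 c4@5 c3@8, authorship 1..24..3
After op 5 (insert('t')): buffer="qtokqqttsoqt" (len 12), cursors c1@2 c2@8 c4@8 c3@12, authorship 11..2424..33

Answer: qtokqqttsoqt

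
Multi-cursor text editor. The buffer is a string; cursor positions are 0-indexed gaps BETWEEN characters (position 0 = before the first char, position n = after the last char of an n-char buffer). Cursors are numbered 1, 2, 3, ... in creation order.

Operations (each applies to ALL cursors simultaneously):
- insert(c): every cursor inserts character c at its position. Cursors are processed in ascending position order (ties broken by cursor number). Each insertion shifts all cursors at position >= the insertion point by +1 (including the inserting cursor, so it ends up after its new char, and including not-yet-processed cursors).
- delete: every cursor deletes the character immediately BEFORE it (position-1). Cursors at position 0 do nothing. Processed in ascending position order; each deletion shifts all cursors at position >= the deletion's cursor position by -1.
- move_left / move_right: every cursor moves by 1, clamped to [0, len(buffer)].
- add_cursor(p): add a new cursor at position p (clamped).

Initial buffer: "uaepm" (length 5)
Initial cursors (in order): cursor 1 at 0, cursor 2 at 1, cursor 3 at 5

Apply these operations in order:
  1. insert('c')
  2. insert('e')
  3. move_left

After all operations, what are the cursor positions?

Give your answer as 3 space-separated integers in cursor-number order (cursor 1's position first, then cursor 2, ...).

Answer: 1 4 10

Derivation:
After op 1 (insert('c')): buffer="cucaepmc" (len 8), cursors c1@1 c2@3 c3@8, authorship 1.2....3
After op 2 (insert('e')): buffer="ceuceaepmce" (len 11), cursors c1@2 c2@5 c3@11, authorship 11.22....33
After op 3 (move_left): buffer="ceuceaepmce" (len 11), cursors c1@1 c2@4 c3@10, authorship 11.22....33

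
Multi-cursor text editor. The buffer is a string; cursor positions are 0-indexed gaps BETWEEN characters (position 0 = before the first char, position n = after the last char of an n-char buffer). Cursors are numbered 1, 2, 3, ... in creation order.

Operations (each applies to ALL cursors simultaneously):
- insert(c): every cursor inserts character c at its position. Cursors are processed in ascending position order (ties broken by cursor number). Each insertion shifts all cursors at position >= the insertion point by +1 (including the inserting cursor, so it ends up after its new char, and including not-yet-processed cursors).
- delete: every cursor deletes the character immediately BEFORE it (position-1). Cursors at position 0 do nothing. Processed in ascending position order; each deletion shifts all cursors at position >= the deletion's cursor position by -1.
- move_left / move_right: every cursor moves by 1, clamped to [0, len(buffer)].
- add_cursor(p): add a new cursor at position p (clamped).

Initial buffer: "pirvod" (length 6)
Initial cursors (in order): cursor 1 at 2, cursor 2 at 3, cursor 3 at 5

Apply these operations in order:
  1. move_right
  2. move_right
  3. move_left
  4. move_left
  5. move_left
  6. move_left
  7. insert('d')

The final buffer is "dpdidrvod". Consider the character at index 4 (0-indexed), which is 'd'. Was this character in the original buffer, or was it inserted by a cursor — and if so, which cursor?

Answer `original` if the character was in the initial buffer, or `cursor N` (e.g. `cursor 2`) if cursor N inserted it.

Answer: cursor 3

Derivation:
After op 1 (move_right): buffer="pirvod" (len 6), cursors c1@3 c2@4 c3@6, authorship ......
After op 2 (move_right): buffer="pirvod" (len 6), cursors c1@4 c2@5 c3@6, authorship ......
After op 3 (move_left): buffer="pirvod" (len 6), cursors c1@3 c2@4 c3@5, authorship ......
After op 4 (move_left): buffer="pirvod" (len 6), cursors c1@2 c2@3 c3@4, authorship ......
After op 5 (move_left): buffer="pirvod" (len 6), cursors c1@1 c2@2 c3@3, authorship ......
After op 6 (move_left): buffer="pirvod" (len 6), cursors c1@0 c2@1 c3@2, authorship ......
After op 7 (insert('d')): buffer="dpdidrvod" (len 9), cursors c1@1 c2@3 c3@5, authorship 1.2.3....
Authorship (.=original, N=cursor N): 1 . 2 . 3 . . . .
Index 4: author = 3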